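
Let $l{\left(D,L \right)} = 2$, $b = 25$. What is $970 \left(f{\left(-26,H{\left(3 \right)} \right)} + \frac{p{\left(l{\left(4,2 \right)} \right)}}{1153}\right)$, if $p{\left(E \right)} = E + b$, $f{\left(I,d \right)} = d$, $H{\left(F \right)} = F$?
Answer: $\frac{3381420}{1153} \approx 2932.7$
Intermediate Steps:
$p{\left(E \right)} = 25 + E$ ($p{\left(E \right)} = E + 25 = 25 + E$)
$970 \left(f{\left(-26,H{\left(3 \right)} \right)} + \frac{p{\left(l{\left(4,2 \right)} \right)}}{1153}\right) = 970 \left(3 + \frac{25 + 2}{1153}\right) = 970 \left(3 + 27 \cdot \frac{1}{1153}\right) = 970 \left(3 + \frac{27}{1153}\right) = 970 \cdot \frac{3486}{1153} = \frac{3381420}{1153}$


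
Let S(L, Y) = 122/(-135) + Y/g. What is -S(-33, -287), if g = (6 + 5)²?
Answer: 53507/16335 ≈ 3.2756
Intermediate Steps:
g = 121 (g = 11² = 121)
S(L, Y) = -122/135 + Y/121 (S(L, Y) = 122/(-135) + Y/121 = 122*(-1/135) + Y*(1/121) = -122/135 + Y/121)
-S(-33, -287) = -(-122/135 + (1/121)*(-287)) = -(-122/135 - 287/121) = -1*(-53507/16335) = 53507/16335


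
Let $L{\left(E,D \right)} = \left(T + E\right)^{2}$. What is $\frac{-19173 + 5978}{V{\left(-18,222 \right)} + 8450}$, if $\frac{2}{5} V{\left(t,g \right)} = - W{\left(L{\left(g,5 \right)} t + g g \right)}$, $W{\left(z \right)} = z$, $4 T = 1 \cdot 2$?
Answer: $- \frac{10556}{1690417} \approx -0.0062446$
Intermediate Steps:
$T = \frac{1}{2}$ ($T = \frac{1 \cdot 2}{4} = \frac{1}{4} \cdot 2 = \frac{1}{2} \approx 0.5$)
$L{\left(E,D \right)} = \left(\frac{1}{2} + E\right)^{2}$
$V{\left(t,g \right)} = - \frac{5 g^{2}}{2} - \frac{5 t \left(1 + 2 g\right)^{2}}{8}$ ($V{\left(t,g \right)} = \frac{5 \left(- (\frac{\left(1 + 2 g\right)^{2}}{4} t + g g)\right)}{2} = \frac{5 \left(- (\frac{t \left(1 + 2 g\right)^{2}}{4} + g^{2})\right)}{2} = \frac{5 \left(- (g^{2} + \frac{t \left(1 + 2 g\right)^{2}}{4})\right)}{2} = \frac{5 \left(- g^{2} - \frac{t \left(1 + 2 g\right)^{2}}{4}\right)}{2} = - \frac{5 g^{2}}{2} - \frac{5 t \left(1 + 2 g\right)^{2}}{8}$)
$\frac{-19173 + 5978}{V{\left(-18,222 \right)} + 8450} = \frac{-19173 + 5978}{\left(- \frac{5 \cdot 222^{2}}{2} - - \frac{45 \left(1 + 2 \cdot 222\right)^{2}}{4}\right) + 8450} = - \frac{13195}{\left(\left(- \frac{5}{2}\right) 49284 - - \frac{45 \left(1 + 444\right)^{2}}{4}\right) + 8450} = - \frac{13195}{\left(-123210 - - \frac{45 \cdot 445^{2}}{4}\right) + 8450} = - \frac{13195}{\left(-123210 - \left(- \frac{45}{4}\right) 198025\right) + 8450} = - \frac{13195}{\left(-123210 + \frac{8911125}{4}\right) + 8450} = - \frac{13195}{\frac{8418285}{4} + 8450} = - \frac{13195}{\frac{8452085}{4}} = \left(-13195\right) \frac{4}{8452085} = - \frac{10556}{1690417}$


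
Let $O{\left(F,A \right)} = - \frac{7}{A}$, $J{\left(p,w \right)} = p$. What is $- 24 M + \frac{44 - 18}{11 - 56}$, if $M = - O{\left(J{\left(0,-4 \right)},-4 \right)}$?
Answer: $\frac{1864}{45} \approx 41.422$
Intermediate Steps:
$M = - \frac{7}{4}$ ($M = - \frac{-7}{-4} = - \frac{\left(-7\right) \left(-1\right)}{4} = \left(-1\right) \frac{7}{4} = - \frac{7}{4} \approx -1.75$)
$- 24 M + \frac{44 - 18}{11 - 56} = \left(-24\right) \left(- \frac{7}{4}\right) + \frac{44 - 18}{11 - 56} = 42 + \frac{26}{-45} = 42 + 26 \left(- \frac{1}{45}\right) = 42 - \frac{26}{45} = \frac{1864}{45}$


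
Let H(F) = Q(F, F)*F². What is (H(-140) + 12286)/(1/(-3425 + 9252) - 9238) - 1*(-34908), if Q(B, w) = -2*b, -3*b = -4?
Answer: 5637973495334/161489475 ≈ 34912.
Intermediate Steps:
b = 4/3 (b = -⅓*(-4) = 4/3 ≈ 1.3333)
Q(B, w) = -8/3 (Q(B, w) = -2*4/3 = -8/3)
H(F) = -8*F²/3
(H(-140) + 12286)/(1/(-3425 + 9252) - 9238) - 1*(-34908) = (-8/3*(-140)² + 12286)/(1/(-3425 + 9252) - 9238) - 1*(-34908) = (-8/3*19600 + 12286)/(1/5827 - 9238) + 34908 = (-156800/3 + 12286)/(1/5827 - 9238) + 34908 = -119942/(3*(-53829825/5827)) + 34908 = -119942/3*(-5827/53829825) + 34908 = 698902034/161489475 + 34908 = 5637973495334/161489475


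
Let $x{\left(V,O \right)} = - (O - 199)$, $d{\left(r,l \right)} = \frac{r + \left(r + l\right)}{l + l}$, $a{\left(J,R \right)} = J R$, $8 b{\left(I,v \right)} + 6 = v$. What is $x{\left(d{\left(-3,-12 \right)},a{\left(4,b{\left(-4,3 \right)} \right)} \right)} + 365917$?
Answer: $\frac{732235}{2} \approx 3.6612 \cdot 10^{5}$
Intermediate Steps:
$b{\left(I,v \right)} = - \frac{3}{4} + \frac{v}{8}$
$d{\left(r,l \right)} = \frac{l + 2 r}{2 l}$ ($d{\left(r,l \right)} = \frac{r + \left(l + r\right)}{2 l} = \left(l + 2 r\right) \frac{1}{2 l} = \frac{l + 2 r}{2 l}$)
$x{\left(V,O \right)} = 199 - O$ ($x{\left(V,O \right)} = - (-199 + O) = 199 - O$)
$x{\left(d{\left(-3,-12 \right)},a{\left(4,b{\left(-4,3 \right)} \right)} \right)} + 365917 = \left(199 - 4 \left(- \frac{3}{4} + \frac{1}{8} \cdot 3\right)\right) + 365917 = \left(199 - 4 \left(- \frac{3}{4} + \frac{3}{8}\right)\right) + 365917 = \left(199 - 4 \left(- \frac{3}{8}\right)\right) + 365917 = \left(199 - - \frac{3}{2}\right) + 365917 = \left(199 + \frac{3}{2}\right) + 365917 = \frac{401}{2} + 365917 = \frac{732235}{2}$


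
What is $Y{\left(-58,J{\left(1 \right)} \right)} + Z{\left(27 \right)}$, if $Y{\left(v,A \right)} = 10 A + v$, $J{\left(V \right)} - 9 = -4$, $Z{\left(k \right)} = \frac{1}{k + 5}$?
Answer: $- \frac{255}{32} \approx -7.9688$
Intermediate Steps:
$Z{\left(k \right)} = \frac{1}{5 + k}$
$J{\left(V \right)} = 5$ ($J{\left(V \right)} = 9 - 4 = 5$)
$Y{\left(v,A \right)} = v + 10 A$
$Y{\left(-58,J{\left(1 \right)} \right)} + Z{\left(27 \right)} = \left(-58 + 10 \cdot 5\right) + \frac{1}{5 + 27} = \left(-58 + 50\right) + \frac{1}{32} = -8 + \frac{1}{32} = - \frac{255}{32}$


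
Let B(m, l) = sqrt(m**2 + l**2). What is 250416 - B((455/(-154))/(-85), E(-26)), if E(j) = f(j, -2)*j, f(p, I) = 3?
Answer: 250416 - 13*sqrt(5035537)/374 ≈ 2.5034e+5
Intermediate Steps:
E(j) = 3*j
B(m, l) = sqrt(l**2 + m**2)
250416 - B((455/(-154))/(-85), E(-26)) = 250416 - sqrt((3*(-26))**2 + ((455/(-154))/(-85))**2) = 250416 - sqrt((-78)**2 + ((455*(-1/154))*(-1/85))**2) = 250416 - sqrt(6084 + (-65/22*(-1/85))**2) = 250416 - sqrt(6084 + (13/374)**2) = 250416 - sqrt(6084 + 169/139876) = 250416 - sqrt(851005753/139876) = 250416 - 13*sqrt(5035537)/374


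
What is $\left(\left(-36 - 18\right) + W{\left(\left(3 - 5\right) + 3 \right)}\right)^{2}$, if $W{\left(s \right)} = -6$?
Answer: $3600$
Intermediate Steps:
$\left(\left(-36 - 18\right) + W{\left(\left(3 - 5\right) + 3 \right)}\right)^{2} = \left(\left(-36 - 18\right) - 6\right)^{2} = \left(-54 - 6\right)^{2} = \left(-60\right)^{2} = 3600$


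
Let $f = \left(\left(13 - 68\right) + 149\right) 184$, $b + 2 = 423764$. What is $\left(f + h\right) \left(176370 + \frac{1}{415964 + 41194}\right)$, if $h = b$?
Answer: $\frac{17781023139387869}{228579} \approx 7.7789 \cdot 10^{10}$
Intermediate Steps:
$b = 423762$ ($b = -2 + 423764 = 423762$)
$h = 423762$
$f = 17296$ ($f = \left(-55 + 149\right) 184 = 94 \cdot 184 = 17296$)
$\left(f + h\right) \left(176370 + \frac{1}{415964 + 41194}\right) = \left(17296 + 423762\right) \left(176370 + \frac{1}{415964 + 41194}\right) = 441058 \left(176370 + \frac{1}{457158}\right) = 441058 \cdot \frac{80628956461}{457158} = \frac{17781023139387869}{228579}$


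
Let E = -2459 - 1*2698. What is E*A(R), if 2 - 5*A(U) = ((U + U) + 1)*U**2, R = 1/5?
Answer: -1253151/625 ≈ -2005.0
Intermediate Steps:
R = 1/5 ≈ 0.20000
E = -5157 (E = -2459 - 2698 = -5157)
A(U) = 2/5 - U**2*(1 + 2*U)/5 (A(U) = 2/5 - ((U + U) + 1)*U**2/5 = 2/5 - (2*U + 1)*U**2/5 = 2/5 - (1 + 2*U)*U**2/5 = 2/5 - U**2*(1 + 2*U)/5)
E*A(R) = -5157*(2/5 - 2*(1/5)**3/5 - (1/5)**2/5) = -5157*(2/5 - 2/5*1/125 - 1/5*1/25) = -5157*(2/5 - 2/625 - 1/125) = -5157*243/625 = -1253151/625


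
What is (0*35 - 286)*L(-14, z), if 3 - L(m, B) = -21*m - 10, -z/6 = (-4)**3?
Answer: 80366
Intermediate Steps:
z = 384 (z = -6*(-4)**3 = -6*(-64) = 384)
L(m, B) = 13 + 21*m (L(m, B) = 3 - (-21*m - 10) = 3 - (-10 - 21*m) = 3 + (10 + 21*m) = 13 + 21*m)
(0*35 - 286)*L(-14, z) = (0*35 - 286)*(13 + 21*(-14)) = (0 - 286)*(13 - 294) = -286*(-281) = 80366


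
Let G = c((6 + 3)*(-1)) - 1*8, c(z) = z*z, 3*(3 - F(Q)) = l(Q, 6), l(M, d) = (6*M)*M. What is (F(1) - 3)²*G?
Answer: 292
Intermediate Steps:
l(M, d) = 6*M²
F(Q) = 3 - 2*Q²
c(z) = z²
G = 73 (G = ((6 + 3)*(-1))² - 1*8 = (9*(-1))² - 8 = (-9)² - 8 = 81 - 8 = 73)
(F(1) - 3)²*G = ((3 - 2*1²) - 3)²*73 = ((3 - 2*1) - 3)²*73 = ((3 - 2) - 3)²*73 = (1 - 3)²*73 = (-2)²*73 = 4*73 = 292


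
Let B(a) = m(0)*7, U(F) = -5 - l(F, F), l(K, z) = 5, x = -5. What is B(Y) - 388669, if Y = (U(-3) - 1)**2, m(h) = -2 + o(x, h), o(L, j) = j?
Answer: -388683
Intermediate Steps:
m(h) = -2 + h
U(F) = -10 (U(F) = -5 - 1*5 = -5 - 5 = -10)
Y = 121 (Y = (-10 - 1)**2 = (-11)**2 = 121)
B(a) = -14 (B(a) = (-2 + 0)*7 = -2*7 = -14)
B(Y) - 388669 = -14 - 388669 = -388683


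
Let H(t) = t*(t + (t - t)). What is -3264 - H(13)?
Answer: -3433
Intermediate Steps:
H(t) = t**2 (H(t) = t*(t + 0) = t*t = t**2)
-3264 - H(13) = -3264 - 1*13**2 = -3264 - 1*169 = -3264 - 169 = -3433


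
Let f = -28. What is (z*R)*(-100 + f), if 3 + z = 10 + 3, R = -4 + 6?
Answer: -2560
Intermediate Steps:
R = 2
z = 10 (z = -3 + (10 + 3) = -3 + 13 = 10)
(z*R)*(-100 + f) = (10*2)*(-100 - 28) = 20*(-128) = -2560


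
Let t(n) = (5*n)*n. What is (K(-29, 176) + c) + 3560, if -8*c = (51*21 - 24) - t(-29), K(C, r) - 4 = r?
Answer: 16539/4 ≈ 4134.8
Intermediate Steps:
t(n) = 5*n²
K(C, r) = 4 + r
c = 1579/4 (c = -((51*21 - 24) - 5*(-29)²)/8 = -((1071 - 24) - 5*841)/8 = -(1047 - 1*4205)/8 = -(1047 - 4205)/8 = -⅛*(-3158) = 1579/4 ≈ 394.75)
(K(-29, 176) + c) + 3560 = ((4 + 176) + 1579/4) + 3560 = (180 + 1579/4) + 3560 = 2299/4 + 3560 = 16539/4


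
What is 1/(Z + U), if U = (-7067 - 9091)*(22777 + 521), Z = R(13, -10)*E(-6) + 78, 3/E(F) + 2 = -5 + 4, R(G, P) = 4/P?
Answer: -5/1882245028 ≈ -2.6564e-9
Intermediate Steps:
E(F) = -1 (E(F) = 3/(-2 + (-5 + 4)) = 3/(-2 - 1) = 3/(-3) = 3*(-⅓) = -1)
Z = 392/5 (Z = (4/(-10))*(-1) + 78 = (4*(-⅒))*(-1) + 78 = -⅖*(-1) + 78 = ⅖ + 78 = 392/5 ≈ 78.400)
U = -376449084 (U = -16158*23298 = -376449084)
1/(Z + U) = 1/(392/5 - 376449084) = 1/(-1882245028/5) = -5/1882245028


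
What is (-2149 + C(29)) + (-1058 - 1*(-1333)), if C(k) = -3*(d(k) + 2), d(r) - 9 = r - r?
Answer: -1907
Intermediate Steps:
d(r) = 9 (d(r) = 9 + (r - r) = 9 + 0 = 9)
C(k) = -33 (C(k) = -3*(9 + 2) = -3*11 = -33)
(-2149 + C(29)) + (-1058 - 1*(-1333)) = (-2149 - 33) + (-1058 - 1*(-1333)) = -2182 + (-1058 + 1333) = -2182 + 275 = -1907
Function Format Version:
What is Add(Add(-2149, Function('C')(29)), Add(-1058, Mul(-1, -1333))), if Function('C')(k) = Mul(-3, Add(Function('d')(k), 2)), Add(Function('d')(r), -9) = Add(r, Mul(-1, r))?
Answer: -1907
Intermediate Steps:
Function('d')(r) = 9 (Function('d')(r) = Add(9, Add(r, Mul(-1, r))) = Add(9, 0) = 9)
Function('C')(k) = -33 (Function('C')(k) = Mul(-3, Add(9, 2)) = Mul(-3, 11) = -33)
Add(Add(-2149, Function('C')(29)), Add(-1058, Mul(-1, -1333))) = Add(Add(-2149, -33), Add(-1058, Mul(-1, -1333))) = Add(-2182, Add(-1058, 1333)) = Add(-2182, 275) = -1907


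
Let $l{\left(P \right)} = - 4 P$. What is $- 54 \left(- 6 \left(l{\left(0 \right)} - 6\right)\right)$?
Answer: $-1944$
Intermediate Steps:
$- 54 \left(- 6 \left(l{\left(0 \right)} - 6\right)\right) = - 54 \left(- 6 \left(\left(-4\right) 0 - 6\right)\right) = - 54 \left(- 6 \left(0 - 6\right)\right) = - 54 \left(\left(-6\right) \left(-6\right)\right) = \left(-54\right) 36 = -1944$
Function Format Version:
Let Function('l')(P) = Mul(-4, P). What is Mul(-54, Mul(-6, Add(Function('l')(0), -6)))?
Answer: -1944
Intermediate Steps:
Mul(-54, Mul(-6, Add(Function('l')(0), -6))) = Mul(-54, Mul(-6, Add(Mul(-4, 0), -6))) = Mul(-54, Mul(-6, Add(0, -6))) = Mul(-54, Mul(-6, -6)) = Mul(-54, 36) = -1944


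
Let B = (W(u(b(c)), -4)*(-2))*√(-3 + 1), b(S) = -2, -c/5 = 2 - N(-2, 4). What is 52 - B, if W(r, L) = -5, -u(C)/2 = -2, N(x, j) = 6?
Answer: 52 - 10*I*√2 ≈ 52.0 - 14.142*I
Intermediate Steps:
c = 20 (c = -5*(2 - 1*6) = -5*(2 - 6) = -5*(-4) = 20)
u(C) = 4 (u(C) = -2*(-2) = 4)
B = 10*I*√2 (B = (-5*(-2))*√(-3 + 1) = 10*√(-2) = 10*(I*√2) = 10*I*√2 ≈ 14.142*I)
52 - B = 52 - 10*I*√2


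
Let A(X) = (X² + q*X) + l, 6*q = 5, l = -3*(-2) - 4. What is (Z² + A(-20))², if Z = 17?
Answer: 4092529/9 ≈ 4.5473e+5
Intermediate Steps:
l = 2 (l = 6 - 4 = 2)
q = ⅚ (q = (⅙)*5 = ⅚ ≈ 0.83333)
A(X) = 2 + X² + 5*X/6 (A(X) = (X² + 5*X/6) + 2 = 2 + X² + 5*X/6)
(Z² + A(-20))² = (17² + (2 + (-20)² + (⅚)*(-20)))² = (289 + (2 + 400 - 50/3))² = (289 + 1156/3)² = (2023/3)² = 4092529/9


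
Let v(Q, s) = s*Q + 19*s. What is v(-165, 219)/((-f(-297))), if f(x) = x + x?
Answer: -5329/99 ≈ -53.828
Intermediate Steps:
f(x) = 2*x
v(Q, s) = 19*s + Q*s (v(Q, s) = Q*s + 19*s = 19*s + Q*s)
v(-165, 219)/((-f(-297))) = (219*(19 - 165))/((-2*(-297))) = (219*(-146))/((-1*(-594))) = -31974/594 = -31974*1/594 = -5329/99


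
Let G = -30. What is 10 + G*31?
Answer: -920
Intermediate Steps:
10 + G*31 = 10 - 30*31 = 10 - 930 = -920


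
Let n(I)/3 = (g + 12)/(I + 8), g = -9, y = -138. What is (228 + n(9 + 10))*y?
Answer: -31510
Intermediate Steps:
n(I) = 9/(8 + I) (n(I) = 3*((-9 + 12)/(I + 8)) = 3*(3/(8 + I)) = 9/(8 + I))
(228 + n(9 + 10))*y = (228 + 9/(8 + (9 + 10)))*(-138) = (228 + 9/(8 + 19))*(-138) = (228 + 9/27)*(-138) = (228 + 9*(1/27))*(-138) = (228 + ⅓)*(-138) = (685/3)*(-138) = -31510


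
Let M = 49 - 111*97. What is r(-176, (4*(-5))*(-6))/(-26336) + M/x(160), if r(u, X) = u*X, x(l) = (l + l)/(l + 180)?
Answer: -74972489/6584 ≈ -11387.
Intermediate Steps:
x(l) = 2*l/(180 + l) (x(l) = (2*l)/(180 + l) = 2*l/(180 + l))
r(u, X) = X*u
M = -10718 (M = 49 - 10767 = -10718)
r(-176, (4*(-5))*(-6))/(-26336) + M/x(160) = (((4*(-5))*(-6))*(-176))/(-26336) - 10718/(2*160/(180 + 160)) = (-20*(-6)*(-176))*(-1/26336) - 10718/(2*160/340) = (120*(-176))*(-1/26336) - 10718/(2*160*(1/340)) = -21120*(-1/26336) - 10718/16/17 = 660/823 - 10718*17/16 = 660/823 - 91103/8 = -74972489/6584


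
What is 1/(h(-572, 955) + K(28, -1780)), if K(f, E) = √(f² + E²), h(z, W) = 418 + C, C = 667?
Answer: -1085/1991959 + 4*√198074/1991959 ≈ 0.00034901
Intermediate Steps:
h(z, W) = 1085 (h(z, W) = 418 + 667 = 1085)
K(f, E) = √(E² + f²)
1/(h(-572, 955) + K(28, -1780)) = 1/(1085 + √((-1780)² + 28²)) = 1/(1085 + √(3168400 + 784)) = 1/(1085 + √3169184) = 1/(1085 + 4*√198074)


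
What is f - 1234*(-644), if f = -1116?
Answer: 793580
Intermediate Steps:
f - 1234*(-644) = -1116 - 1234*(-644) = -1116 + 794696 = 793580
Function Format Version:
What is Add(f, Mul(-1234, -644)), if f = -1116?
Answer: 793580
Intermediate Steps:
Add(f, Mul(-1234, -644)) = Add(-1116, Mul(-1234, -644)) = Add(-1116, 794696) = 793580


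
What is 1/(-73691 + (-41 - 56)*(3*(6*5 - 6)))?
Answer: -1/80675 ≈ -1.2395e-5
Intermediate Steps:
1/(-73691 + (-41 - 56)*(3*(6*5 - 6))) = 1/(-73691 - 291*(30 - 6)) = 1/(-73691 - 291*24) = 1/(-73691 - 97*72) = 1/(-73691 - 6984) = 1/(-80675) = -1/80675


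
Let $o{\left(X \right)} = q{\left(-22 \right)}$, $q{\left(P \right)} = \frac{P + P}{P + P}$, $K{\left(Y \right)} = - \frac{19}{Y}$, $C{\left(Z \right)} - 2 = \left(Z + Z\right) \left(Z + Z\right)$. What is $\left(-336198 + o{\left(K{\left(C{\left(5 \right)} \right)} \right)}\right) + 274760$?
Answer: $-61437$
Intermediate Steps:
$C{\left(Z \right)} = 2 + 4 Z^{2}$ ($C{\left(Z \right)} = 2 + \left(Z + Z\right) \left(Z + Z\right) = 2 + 2 Z 2 Z = 2 + 4 Z^{2}$)
$q{\left(P \right)} = 1$ ($q{\left(P \right)} = \frac{2 P}{2 P} = 2 P \frac{1}{2 P} = 1$)
$o{\left(X \right)} = 1$
$\left(-336198 + o{\left(K{\left(C{\left(5 \right)} \right)} \right)}\right) + 274760 = \left(-336198 + 1\right) + 274760 = -336197 + 274760 = -61437$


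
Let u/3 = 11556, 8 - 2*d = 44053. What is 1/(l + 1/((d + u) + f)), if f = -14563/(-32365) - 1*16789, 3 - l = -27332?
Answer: 268179629/7330690093985 ≈ 3.6583e-5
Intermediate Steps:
d = -44045/2 (d = 4 - ½*44053 = 4 - 44053/2 = -44045/2 ≈ -22023.)
u = 34668 (u = 3*11556 = 34668)
l = 27335 (l = 3 - 1*(-27332) = 3 + 27332 = 27335)
f = -543361422/32365 (f = -14563*(-1/32365) - 16789 = 14563/32365 - 16789 = -543361422/32365 ≈ -16789.)
1/(l + 1/((d + u) + f)) = 1/(27335 + 1/((-44045/2 + 34668) - 543361422/32365)) = 1/(27335 + 1/(25291/2 - 543361422/32365)) = 1/(27335 + 1/(-268179629/64730)) = 1/(27335 - 64730/268179629) = 1/(7330690093985/268179629) = 268179629/7330690093985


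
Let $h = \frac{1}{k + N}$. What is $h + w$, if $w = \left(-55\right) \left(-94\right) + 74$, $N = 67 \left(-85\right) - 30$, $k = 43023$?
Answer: $\frac{195590713}{37298} \approx 5244.0$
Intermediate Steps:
$N = -5725$ ($N = -5695 - 30 = -5725$)
$w = 5244$ ($w = 5170 + 74 = 5244$)
$h = \frac{1}{37298}$ ($h = \frac{1}{43023 - 5725} = \frac{1}{37298} \approx 2.6811 \cdot 10^{-5}$)
$h + w = \frac{1}{37298} + 5244 = \frac{195590713}{37298}$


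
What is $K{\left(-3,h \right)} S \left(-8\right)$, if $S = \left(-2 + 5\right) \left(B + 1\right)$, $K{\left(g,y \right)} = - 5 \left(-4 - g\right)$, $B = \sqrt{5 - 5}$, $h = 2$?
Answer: $-120$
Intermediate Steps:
$B = 0$ ($B = \sqrt{0} = 0$)
$K{\left(g,y \right)} = 20 + 5 g$
$S = 3$ ($S = \left(-2 + 5\right) \left(0 + 1\right) = 3 \cdot 1 = 3$)
$K{\left(-3,h \right)} S \left(-8\right) = \left(20 + 5 \left(-3\right)\right) 3 \left(-8\right) = \left(20 - 15\right) 3 \left(-8\right) = 5 \cdot 3 \left(-8\right) = 15 \left(-8\right) = -120$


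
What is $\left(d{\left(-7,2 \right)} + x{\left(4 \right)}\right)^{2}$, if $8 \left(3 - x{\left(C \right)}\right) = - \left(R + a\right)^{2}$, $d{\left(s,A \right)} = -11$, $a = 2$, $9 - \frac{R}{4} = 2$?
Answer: $\frac{43681}{4} \approx 10920.0$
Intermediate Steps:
$R = 28$ ($R = 36 - 8 = 28$)
$x{\left(C \right)} = \frac{231}{2}$ ($x{\left(C \right)} = 3 - \frac{\left(-1\right) \left(28 + 2\right)^{2}}{8} = 3 - \frac{\left(-1\right) 30^{2}}{8} = 3 - \frac{\left(-1\right) 900}{8} = 3 - - \frac{225}{2} = 3 + \frac{225}{2} = \frac{231}{2}$)
$\left(d{\left(-7,2 \right)} + x{\left(4 \right)}\right)^{2} = \left(-11 + \frac{231}{2}\right)^{2} = \left(\frac{209}{2}\right)^{2} = \frac{43681}{4}$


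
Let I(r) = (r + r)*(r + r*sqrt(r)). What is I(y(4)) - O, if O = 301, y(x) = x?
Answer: -205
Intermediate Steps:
I(r) = 2*r*(r + r**(3/2)) (I(r) = (2*r)*(r + r**(3/2)) = 2*r*(r + r**(3/2)))
I(y(4)) - O = (2*4**2 + 2*4**(5/2)) - 1*301 = (2*16 + 2*32) - 301 = (32 + 64) - 301 = 96 - 301 = -205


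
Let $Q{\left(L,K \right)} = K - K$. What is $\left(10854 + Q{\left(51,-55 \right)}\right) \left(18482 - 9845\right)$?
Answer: $93745998$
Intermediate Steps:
$Q{\left(L,K \right)} = 0$
$\left(10854 + Q{\left(51,-55 \right)}\right) \left(18482 - 9845\right) = \left(10854 + 0\right) \left(18482 - 9845\right) = 10854 \cdot 8637 = 93745998$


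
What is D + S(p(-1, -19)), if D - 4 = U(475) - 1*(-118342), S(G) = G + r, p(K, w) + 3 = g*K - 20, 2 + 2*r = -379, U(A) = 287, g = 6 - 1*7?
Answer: 236841/2 ≈ 1.1842e+5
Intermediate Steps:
g = -1 (g = 6 - 7 = -1)
r = -381/2 (r = -1 + (1/2)*(-379) = -1 - 379/2 = -381/2 ≈ -190.50)
p(K, w) = -23 - K (p(K, w) = -3 + (-K - 20) = -3 + (-20 - K) = -23 - K)
S(G) = -381/2 + G (S(G) = G - 381/2 = -381/2 + G)
D = 118633 (D = 4 + (287 - 1*(-118342)) = 4 + (287 + 118342) = 4 + 118629 = 118633)
D + S(p(-1, -19)) = 118633 + (-381/2 + (-23 - 1*(-1))) = 118633 + (-381/2 + (-23 + 1)) = 118633 + (-381/2 - 22) = 118633 - 425/2 = 236841/2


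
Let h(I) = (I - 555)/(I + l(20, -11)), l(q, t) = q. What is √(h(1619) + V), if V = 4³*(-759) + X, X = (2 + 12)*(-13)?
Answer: I*√130977895422/1639 ≈ 220.81*I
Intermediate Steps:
X = -182 (X = 14*(-13) = -182)
h(I) = (-555 + I)/(20 + I) (h(I) = (I - 555)/(I + 20) = (-555 + I)/(20 + I))
V = -48758 (V = 4³*(-759) - 182 = 64*(-759) - 182 = -48576 - 182 = -48758)
√(h(1619) + V) = √((-555 + 1619)/(20 + 1619) - 48758) = √(1064/1639 - 48758) = √(-79913298/1639) = I*√130977895422/1639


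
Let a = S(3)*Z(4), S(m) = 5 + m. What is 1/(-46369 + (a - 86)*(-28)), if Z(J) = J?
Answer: -1/44857 ≈ -2.2293e-5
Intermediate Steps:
a = 32 (a = (5 + 3)*4 = 8*4 = 32)
1/(-46369 + (a - 86)*(-28)) = 1/(-46369 + (32 - 86)*(-28)) = 1/(-46369 - 54*(-28)) = 1/(-46369 + 1512) = 1/(-44857) = -1/44857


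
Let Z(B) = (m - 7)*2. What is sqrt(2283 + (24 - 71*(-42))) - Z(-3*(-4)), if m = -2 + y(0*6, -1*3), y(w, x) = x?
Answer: 24 + sqrt(5289) ≈ 96.725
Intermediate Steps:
m = -5 (m = -2 - 1*3 = -2 - 3 = -5)
Z(B) = -24 (Z(B) = (-5 - 7)*2 = -12*2 = -24)
sqrt(2283 + (24 - 71*(-42))) - Z(-3*(-4)) = sqrt(2283 + (24 - 71*(-42))) - 1*(-24) = sqrt(2283 + (24 + 2982)) + 24 = sqrt(2283 + 3006) + 24 = sqrt(5289) + 24 = 24 + sqrt(5289)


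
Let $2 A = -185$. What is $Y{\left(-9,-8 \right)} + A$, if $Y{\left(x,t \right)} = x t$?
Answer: $- \frac{41}{2} \approx -20.5$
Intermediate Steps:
$Y{\left(x,t \right)} = t x$
$A = - \frac{185}{2}$ ($A = \frac{1}{2} \left(-185\right) = - \frac{185}{2} \approx -92.5$)
$Y{\left(-9,-8 \right)} + A = \left(-8\right) \left(-9\right) - \frac{185}{2} = 72 - \frac{185}{2} = - \frac{41}{2}$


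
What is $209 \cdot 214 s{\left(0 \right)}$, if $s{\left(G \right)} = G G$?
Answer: $0$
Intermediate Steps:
$s{\left(G \right)} = G^{2}$
$209 \cdot 214 s{\left(0 \right)} = 209 \cdot 214 \cdot 0^{2} = 44726 \cdot 0 = 0$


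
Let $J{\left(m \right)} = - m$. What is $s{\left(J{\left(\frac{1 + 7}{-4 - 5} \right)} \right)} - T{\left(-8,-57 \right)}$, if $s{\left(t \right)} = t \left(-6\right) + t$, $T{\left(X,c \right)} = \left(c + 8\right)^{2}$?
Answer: $- \frac{21649}{9} \approx -2405.4$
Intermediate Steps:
$T{\left(X,c \right)} = \left(8 + c\right)^{2}$
$s{\left(t \right)} = - 5 t$ ($s{\left(t \right)} = - 6 t + t = - 5 t$)
$s{\left(J{\left(\frac{1 + 7}{-4 - 5} \right)} \right)} - T{\left(-8,-57 \right)} = - 5 \left(- \frac{1 + 7}{-4 - 5}\right) - \left(8 - 57\right)^{2} = - 5 \left(- \frac{8}{-9}\right) - \left(-49\right)^{2} = - 5 \left(- \frac{8 \left(-1\right)}{9}\right) - 2401 = - 5 \left(\left(-1\right) \left(- \frac{8}{9}\right)\right) - 2401 = \left(-5\right) \frac{8}{9} - 2401 = - \frac{40}{9} - 2401 = - \frac{21649}{9}$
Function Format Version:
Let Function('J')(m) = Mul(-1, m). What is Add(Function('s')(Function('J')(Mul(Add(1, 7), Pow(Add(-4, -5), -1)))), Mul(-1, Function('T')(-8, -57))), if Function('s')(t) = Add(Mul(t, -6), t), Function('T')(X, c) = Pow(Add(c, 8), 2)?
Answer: Rational(-21649, 9) ≈ -2405.4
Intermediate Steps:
Function('T')(X, c) = Pow(Add(8, c), 2)
Function('s')(t) = Mul(-5, t) (Function('s')(t) = Add(Mul(-6, t), t) = Mul(-5, t))
Add(Function('s')(Function('J')(Mul(Add(1, 7), Pow(Add(-4, -5), -1)))), Mul(-1, Function('T')(-8, -57))) = Add(Mul(-5, Mul(-1, Mul(Add(1, 7), Pow(Add(-4, -5), -1)))), Mul(-1, Pow(Add(8, -57), 2))) = Add(Mul(-5, Mul(-1, Mul(8, Pow(-9, -1)))), Mul(-1, Pow(-49, 2))) = Add(Mul(-5, Mul(-1, Mul(8, Rational(-1, 9)))), Mul(-1, 2401)) = Add(Mul(-5, Mul(-1, Rational(-8, 9))), -2401) = Add(Mul(-5, Rational(8, 9)), -2401) = Add(Rational(-40, 9), -2401) = Rational(-21649, 9)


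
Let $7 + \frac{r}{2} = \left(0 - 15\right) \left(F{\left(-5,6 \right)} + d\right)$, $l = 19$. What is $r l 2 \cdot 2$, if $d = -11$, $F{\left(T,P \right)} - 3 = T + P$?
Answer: $14896$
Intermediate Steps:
$F{\left(T,P \right)} = 3 + P + T$ ($F{\left(T,P \right)} = 3 + \left(T + P\right) = 3 + \left(P + T\right) = 3 + P + T$)
$r = 196$ ($r = -14 + 2 \left(0 - 15\right) \left(\left(3 + 6 - 5\right) - 11\right) = -14 + 2 \left(- 15 \left(4 - 11\right)\right) = -14 + 2 \left(\left(-15\right) \left(-7\right)\right) = -14 + 2 \cdot 105 = -14 + 210 = 196$)
$r l 2 \cdot 2 = 196 \cdot 19 \cdot 2 \cdot 2 = 3724 \cdot 4 = 14896$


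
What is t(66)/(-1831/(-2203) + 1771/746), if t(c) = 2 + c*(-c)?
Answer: -7155529052/5267439 ≈ -1358.4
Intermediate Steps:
t(c) = 2 - c**2
t(66)/(-1831/(-2203) + 1771/746) = (2 - 1*66**2)/(-1831/(-2203) + 1771/746) = (2 - 1*4356)/(-1831*(-1/2203) + 1771*(1/746)) = (2 - 4356)/(1831/2203 + 1771/746) = -4354/5267439/1643438 = -4354*1643438/5267439 = -7155529052/5267439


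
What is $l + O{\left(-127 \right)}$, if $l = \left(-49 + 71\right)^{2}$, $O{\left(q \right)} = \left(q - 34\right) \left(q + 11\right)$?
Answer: $19160$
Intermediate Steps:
$O{\left(q \right)} = \left(-34 + q\right) \left(11 + q\right)$
$l = 484$ ($l = 22^{2} = 484$)
$l + O{\left(-127 \right)} = 484 - \left(-2547 - 16129\right) = 484 + \left(-374 + 16129 + 2921\right) = 484 + 18676 = 19160$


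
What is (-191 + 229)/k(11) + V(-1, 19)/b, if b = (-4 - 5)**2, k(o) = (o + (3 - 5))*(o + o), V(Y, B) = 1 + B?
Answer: 391/891 ≈ 0.43883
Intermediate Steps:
k(o) = 2*o*(-2 + o) (k(o) = (o - 2)*(2*o) = (-2 + o)*(2*o) = 2*o*(-2 + o))
b = 81 (b = (-9)**2 = 81)
(-191 + 229)/k(11) + V(-1, 19)/b = (-191 + 229)/((2*11*(-2 + 11))) + (1 + 19)/81 = 38/((2*11*9)) + 20*(1/81) = 38/198 + 20/81 = 38*(1/198) + 20/81 = 19/99 + 20/81 = 391/891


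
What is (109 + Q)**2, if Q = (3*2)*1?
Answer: 13225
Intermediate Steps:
Q = 6 (Q = 6*1 = 6)
(109 + Q)**2 = (109 + 6)**2 = 115**2 = 13225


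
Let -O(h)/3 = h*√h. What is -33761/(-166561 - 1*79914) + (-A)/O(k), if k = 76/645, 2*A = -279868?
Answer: 33761/246475 - 15042905*√12255/1444 ≈ -1.1532e+6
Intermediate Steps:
A = -139934 (A = (½)*(-279868) = -139934)
k = 76/645 (k = 76*(1/645) = 76/645 ≈ 0.11783)
O(h) = -3*h^(3/2) (O(h) = -3*h*√h = -3*h^(3/2))
-33761/(-166561 - 1*79914) + (-A)/O(k) = -33761/(-166561 - 1*79914) + (-1*(-139934))/((-152*√12255/138675)) = -33761/(-166561 - 79914) + 139934/((-152*√12255/138675)) = -33761/(-246475) + 139934/((-152*√12255/138675)) = -33761*(-1/246475) + 139934*(-215*√12255/2888) = 33761/246475 - 15042905*√12255/1444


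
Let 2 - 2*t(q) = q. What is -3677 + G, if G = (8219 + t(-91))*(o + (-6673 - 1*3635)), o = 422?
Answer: -81716410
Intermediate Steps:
t(q) = 1 - q/2
G = -81712733 (G = (8219 + (1 - ½*(-91)))*(422 + (-6673 - 1*3635)) = (8219 + (1 + 91/2))*(422 + (-6673 - 3635)) = (8219 + 93/2)*(422 - 10308) = (16531/2)*(-9886) = -81712733)
-3677 + G = -3677 - 81712733 = -81716410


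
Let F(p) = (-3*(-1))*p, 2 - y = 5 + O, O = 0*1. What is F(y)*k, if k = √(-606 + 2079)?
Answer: -9*√1473 ≈ -345.42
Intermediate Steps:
O = 0
y = -3 (y = 2 - (5 + 0) = 2 - 1*5 = 2 - 5 = -3)
F(p) = 3*p
k = √1473 ≈ 38.380
F(y)*k = (3*(-3))*√1473 = -9*√1473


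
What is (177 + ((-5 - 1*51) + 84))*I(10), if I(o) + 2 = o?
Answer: 1640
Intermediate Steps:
I(o) = -2 + o
(177 + ((-5 - 1*51) + 84))*I(10) = (177 + ((-5 - 1*51) + 84))*(-2 + 10) = (177 + ((-5 - 51) + 84))*8 = (177 + (-56 + 84))*8 = (177 + 28)*8 = 205*8 = 1640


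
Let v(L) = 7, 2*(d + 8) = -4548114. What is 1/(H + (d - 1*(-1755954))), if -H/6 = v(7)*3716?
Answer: -1/674183 ≈ -1.4833e-6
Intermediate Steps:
d = -2274065 (d = -8 + (1/2)*(-4548114) = -8 - 2274057 = -2274065)
H = -156072 (H = -42*3716 = -6*26012 = -156072)
1/(H + (d - 1*(-1755954))) = 1/(-156072 + (-2274065 - 1*(-1755954))) = 1/(-156072 + (-2274065 + 1755954)) = 1/(-156072 - 518111) = 1/(-674183) = -1/674183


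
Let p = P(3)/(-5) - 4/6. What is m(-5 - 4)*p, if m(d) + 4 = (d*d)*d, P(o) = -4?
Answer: -1466/15 ≈ -97.733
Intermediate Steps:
m(d) = -4 + d**3 (m(d) = -4 + (d*d)*d = -4 + d**2*d = -4 + d**3)
p = 2/15 (p = -4/(-5) - 4/6 = -4*(-1/5) - 4*1/6 = 4/5 - 2/3 = 2/15 ≈ 0.13333)
m(-5 - 4)*p = (-4 + (-5 - 4)**3)*(2/15) = (-4 + (-9)**3)*(2/15) = (-4 - 729)*(2/15) = -733*2/15 = -1466/15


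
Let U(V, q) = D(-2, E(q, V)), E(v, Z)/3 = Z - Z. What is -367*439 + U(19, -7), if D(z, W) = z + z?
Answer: -161117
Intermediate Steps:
E(v, Z) = 0 (E(v, Z) = 3*(Z - Z) = 3*0 = 0)
D(z, W) = 2*z
U(V, q) = -4 (U(V, q) = 2*(-2) = -4)
-367*439 + U(19, -7) = -367*439 - 4 = -161113 - 4 = -161117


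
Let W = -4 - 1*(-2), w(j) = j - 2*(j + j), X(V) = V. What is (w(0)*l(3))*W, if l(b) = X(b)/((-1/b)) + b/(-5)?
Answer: 0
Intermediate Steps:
w(j) = -3*j (w(j) = j - 4*j = -3*j)
W = -2 (W = -4 + 2 = -2)
l(b) = -b² - b/5 (l(b) = b/((-1/b)) + b/(-5) = b*(-b) + b*(-⅕) = -b² - b/5)
(w(0)*l(3))*W = ((-3*0)*(-1*3*(⅕ + 3)))*(-2) = (0*(-1*3*16/5))*(-2) = (0*(-48/5))*(-2) = 0*(-2) = 0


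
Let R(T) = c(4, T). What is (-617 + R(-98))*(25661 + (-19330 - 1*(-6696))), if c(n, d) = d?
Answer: -9314305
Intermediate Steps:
R(T) = T
(-617 + R(-98))*(25661 + (-19330 - 1*(-6696))) = (-617 - 98)*(25661 + (-19330 - 1*(-6696))) = -715*(25661 + (-19330 + 6696)) = -715*(25661 - 12634) = -715*13027 = -9314305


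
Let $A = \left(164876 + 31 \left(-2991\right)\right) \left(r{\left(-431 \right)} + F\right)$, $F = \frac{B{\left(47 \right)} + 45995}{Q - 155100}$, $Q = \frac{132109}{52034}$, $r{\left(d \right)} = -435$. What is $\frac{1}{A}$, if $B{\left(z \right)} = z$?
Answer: $- \frac{8070341291}{253480097295643015} \approx -3.1838 \cdot 10^{-8}$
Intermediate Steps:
$Q = \frac{132109}{52034}$ ($Q = 132109 \cdot \frac{1}{52034} = \frac{132109}{52034} \approx 2.5389$)
$F = - \frac{2395749428}{8070341291}$ ($F = \frac{47 + 45995}{\frac{132109}{52034} - 155100} = \frac{46042}{- \frac{8070341291}{52034}} = 46042 \left(- \frac{52034}{8070341291}\right) = - \frac{2395749428}{8070341291} \approx -0.29686$)
$A = - \frac{253480097295643015}{8070341291}$ ($A = \left(164876 + 31 \left(-2991\right)\right) \left(-435 - \frac{2395749428}{8070341291}\right) = \left(164876 - 92721\right) \left(- \frac{3512994211013}{8070341291}\right) = 72155 \left(- \frac{3512994211013}{8070341291}\right) = - \frac{253480097295643015}{8070341291} \approx -3.1409 \cdot 10^{7}$)
$\frac{1}{A} = \frac{1}{- \frac{253480097295643015}{8070341291}} = - \frac{8070341291}{253480097295643015}$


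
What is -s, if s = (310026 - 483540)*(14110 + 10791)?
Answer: 4320672114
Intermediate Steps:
s = -4320672114 (s = -173514*24901 = -4320672114)
-s = -1*(-4320672114) = 4320672114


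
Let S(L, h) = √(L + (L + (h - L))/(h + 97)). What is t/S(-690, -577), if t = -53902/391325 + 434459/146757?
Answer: -648416689444*I*√9918690/18987574090774575 ≈ -0.10755*I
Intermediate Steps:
S(L, h) = √(L + h/(97 + h))
t = 162104172361/57429683025 (t = -53902*1/391325 + 434459*(1/146757) = -53902/391325 + 434459/146757 = 162104172361/57429683025 ≈ 2.8227)
t/S(-690, -577) = 162104172361/(57429683025*(√((-577 - 690*(97 - 577))/(97 - 577)))) = 162104172361/(57429683025*(√((-577 - 690*(-480))/(-480)))) = 162104172361/(57429683025*(√(-(-577 + 331200)/480))) = 162104172361/(57429683025*(√(-1/480*330623))) = 162104172361/(57429683025*(√(-330623/480))) = 162104172361/(57429683025*((I*√9918690/120))) = 162104172361*(-4*I*√9918690/330623)/57429683025 = -648416689444*I*√9918690/18987574090774575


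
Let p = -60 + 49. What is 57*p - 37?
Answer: -664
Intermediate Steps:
p = -11
57*p - 37 = 57*(-11) - 37 = -627 - 37 = -664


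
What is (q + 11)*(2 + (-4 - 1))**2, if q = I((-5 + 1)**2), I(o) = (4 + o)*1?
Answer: 279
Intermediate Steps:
I(o) = 4 + o
q = 20 (q = 4 + (-5 + 1)**2 = 4 + (-4)**2 = 4 + 16 = 20)
(q + 11)*(2 + (-4 - 1))**2 = (20 + 11)*(2 + (-4 - 1))**2 = 31*(2 - 5)**2 = 31*(-3)**2 = 31*9 = 279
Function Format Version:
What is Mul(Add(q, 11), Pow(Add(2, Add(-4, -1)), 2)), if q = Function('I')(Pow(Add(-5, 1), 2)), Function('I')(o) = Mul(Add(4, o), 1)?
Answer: 279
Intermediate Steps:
Function('I')(o) = Add(4, o)
q = 20 (q = Add(4, Pow(Add(-5, 1), 2)) = Add(4, Pow(-4, 2)) = Add(4, 16) = 20)
Mul(Add(q, 11), Pow(Add(2, Add(-4, -1)), 2)) = Mul(Add(20, 11), Pow(Add(2, Add(-4, -1)), 2)) = Mul(31, Pow(Add(2, -5), 2)) = Mul(31, Pow(-3, 2)) = Mul(31, 9) = 279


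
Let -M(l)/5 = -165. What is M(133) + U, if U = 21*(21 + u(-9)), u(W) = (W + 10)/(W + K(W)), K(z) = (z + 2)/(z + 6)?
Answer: 25257/20 ≈ 1262.8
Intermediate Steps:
K(z) = (2 + z)/(6 + z)
M(l) = 825 (M(l) = -5*(-165) = 825)
u(W) = (10 + W)/(W + (2 + W)/(6 + W)) (u(W) = (W + 10)/(W + (2 + W)/(6 + W)) = (10 + W)/(W + (2 + W)/(6 + W)))
U = 8757/20 (U = 21*(21 + (6 - 9)*(10 - 9)/(2 - 9 - 9*(6 - 9))) = 21*(21 - 3*1/(2 - 9 - 9*(-3))) = 21*(21 - 3*1/(2 - 9 + 27)) = 21*(21 - 3*1/20) = 21*(21 + (1/20)*(-3)*1) = 21*(21 - 3/20) = 21*(417/20) = 8757/20 ≈ 437.85)
M(133) + U = 825 + 8757/20 = 25257/20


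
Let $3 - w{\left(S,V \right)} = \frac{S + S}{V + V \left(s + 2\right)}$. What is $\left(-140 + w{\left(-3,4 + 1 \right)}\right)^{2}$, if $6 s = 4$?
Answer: $\frac{56505289}{3025} \approx 18679.0$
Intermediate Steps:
$s = \frac{2}{3}$ ($s = \frac{1}{6} \cdot 4 = \frac{2}{3} \approx 0.66667$)
$w{\left(S,V \right)} = 3 - \frac{6 S}{11 V}$ ($w{\left(S,V \right)} = 3 - \frac{S + S}{V + V \left(\frac{2}{3} + 2\right)} = 3 - \frac{2 S}{V + V \frac{8}{3}} = 3 - \frac{2 S}{V + \frac{8 V}{3}} = 3 - \frac{2 S}{\frac{11}{3} V} = 3 - 2 S \frac{3}{11 V} = 3 - \frac{6 S}{11 V}$)
$\left(-140 + w{\left(-3,4 + 1 \right)}\right)^{2} = \left(-140 + \left(3 - - \frac{18}{11 \left(4 + 1\right)}\right)\right)^{2} = \left(-140 + \left(3 - - \frac{18}{11 \cdot 5}\right)\right)^{2} = \left(-140 + \left(3 - \left(- \frac{18}{11}\right) \frac{1}{5}\right)\right)^{2} = \left(-140 + \left(3 + \frac{18}{55}\right)\right)^{2} = \left(-140 + \frac{183}{55}\right)^{2} = \left(- \frac{7517}{55}\right)^{2} = \frac{56505289}{3025}$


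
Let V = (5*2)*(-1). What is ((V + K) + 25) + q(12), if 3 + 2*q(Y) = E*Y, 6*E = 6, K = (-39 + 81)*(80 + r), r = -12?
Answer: 5751/2 ≈ 2875.5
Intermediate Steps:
K = 2856 (K = (-39 + 81)*(80 - 12) = 42*68 = 2856)
E = 1 (E = (⅙)*6 = 1)
V = -10 (V = 10*(-1) = -10)
q(Y) = -3/2 + Y/2 (q(Y) = -3/2 + (1*Y)/2 = -3/2 + Y/2)
((V + K) + 25) + q(12) = ((-10 + 2856) + 25) + (-3/2 + (½)*12) = (2846 + 25) + (-3/2 + 6) = 2871 + 9/2 = 5751/2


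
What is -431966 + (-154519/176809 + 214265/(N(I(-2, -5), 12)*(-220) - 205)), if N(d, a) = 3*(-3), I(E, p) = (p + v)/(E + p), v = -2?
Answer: -27105772213538/62767195 ≈ -4.3185e+5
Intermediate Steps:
I(E, p) = (-2 + p)/(E + p) (I(E, p) = (p - 2)/(E + p) = (-2 + p)/(E + p))
N(d, a) = -9
-431966 + (-154519/176809 + 214265/(N(I(-2, -5), 12)*(-220) - 205)) = -431966 + (-154519/176809 + 214265/(-9*(-220) - 205)) = -431966 + (-154519*1/176809 + 214265/(1980 - 205)) = -431966 + (-154519/176809 + 214265/1775) = -431966 + (-154519/176809 + 214265*(1/1775)) = -431966 + (-154519/176809 + 42853/355) = -431966 + 7521941832/62767195 = -27105772213538/62767195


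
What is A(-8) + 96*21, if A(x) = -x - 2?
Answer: 2022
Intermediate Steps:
A(x) = -2 - x
A(-8) + 96*21 = (-2 - 1*(-8)) + 96*21 = (-2 + 8) + 2016 = 6 + 2016 = 2022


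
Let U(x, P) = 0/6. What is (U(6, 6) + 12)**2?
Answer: 144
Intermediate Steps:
U(x, P) = 0 (U(x, P) = 0*(1/6) = 0)
(U(6, 6) + 12)**2 = (0 + 12)**2 = 12**2 = 144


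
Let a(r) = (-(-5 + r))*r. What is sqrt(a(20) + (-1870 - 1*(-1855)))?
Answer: 3*I*sqrt(35) ≈ 17.748*I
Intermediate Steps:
a(r) = r*(5 - r) (a(r) = (5 - r)*r = r*(5 - r))
sqrt(a(20) + (-1870 - 1*(-1855))) = sqrt(20*(5 - 1*20) + (-1870 - 1*(-1855))) = sqrt(20*(5 - 20) + (-1870 + 1855)) = sqrt(20*(-15) - 15) = sqrt(-300 - 15) = sqrt(-315) = 3*I*sqrt(35)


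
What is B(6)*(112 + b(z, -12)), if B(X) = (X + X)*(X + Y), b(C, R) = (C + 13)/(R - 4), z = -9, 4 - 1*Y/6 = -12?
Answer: 136782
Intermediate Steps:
Y = 96 (Y = 24 - 6*(-12) = 24 + 72 = 96)
b(C, R) = (13 + C)/(-4 + R)
B(X) = 2*X*(96 + X) (B(X) = (X + X)*(X + 96) = (2*X)*(96 + X) = 2*X*(96 + X))
B(6)*(112 + b(z, -12)) = (2*6*(96 + 6))*(112 + (13 - 9)/(-4 - 12)) = (2*6*102)*(112 + 4/(-16)) = 1224*(112 - 1/16*4) = 1224*(112 - 1/4) = 1224*(447/4) = 136782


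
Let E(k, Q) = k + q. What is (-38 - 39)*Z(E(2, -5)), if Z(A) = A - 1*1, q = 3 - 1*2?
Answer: -154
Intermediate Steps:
q = 1 (q = 3 - 2 = 1)
E(k, Q) = 1 + k (E(k, Q) = k + 1 = 1 + k)
Z(A) = -1 + A (Z(A) = A - 1 = -1 + A)
(-38 - 39)*Z(E(2, -5)) = (-38 - 39)*(-1 + (1 + 2)) = -77*(-1 + 3) = -77*2 = -154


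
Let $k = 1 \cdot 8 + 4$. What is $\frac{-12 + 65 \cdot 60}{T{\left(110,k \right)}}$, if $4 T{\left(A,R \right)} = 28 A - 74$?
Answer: $\frac{864}{167} \approx 5.1737$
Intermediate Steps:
$k = 12$ ($k = 8 + 4 = 12$)
$T{\left(A,R \right)} = - \frac{37}{2} + 7 A$ ($T{\left(A,R \right)} = \frac{28 A - 74}{4} = \frac{-74 + 28 A}{4} = - \frac{37}{2} + 7 A$)
$\frac{-12 + 65 \cdot 60}{T{\left(110,k \right)}} = \frac{-12 + 65 \cdot 60}{- \frac{37}{2} + 7 \cdot 110} = \frac{-12 + 3900}{- \frac{37}{2} + 770} = \frac{3888}{\frac{1503}{2}} = 3888 \cdot \frac{2}{1503} = \frac{864}{167}$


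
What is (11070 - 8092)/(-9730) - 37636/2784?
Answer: -46811129/3386040 ≈ -13.825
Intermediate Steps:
(11070 - 8092)/(-9730) - 37636/2784 = 2978*(-1/9730) - 37636*1/2784 = -1489/4865 - 9409/696 = -46811129/3386040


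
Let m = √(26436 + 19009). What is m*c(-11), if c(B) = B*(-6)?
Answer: 66*√45445 ≈ 14070.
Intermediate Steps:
c(B) = -6*B
m = √45445 ≈ 213.18
m*c(-11) = √45445*(-6*(-11)) = √45445*66 = 66*√45445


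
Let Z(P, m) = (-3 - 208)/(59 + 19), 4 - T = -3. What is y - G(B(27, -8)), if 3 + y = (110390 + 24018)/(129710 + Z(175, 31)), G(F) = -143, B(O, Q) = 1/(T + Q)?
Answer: 1426887484/10117169 ≈ 141.04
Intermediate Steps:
T = 7 (T = 4 - 1*(-3) = 4 + 3 = 7)
Z(P, m) = -211/78
B(O, Q) = 1/(7 + Q)
y = -19867683/10117169 (y = -3 + (110390 + 24018)/(129710 - 211/78) = -3 + 134408/(10117169/78) = -3 + 134408*(78/10117169) = -3 + 10483824/10117169 = -19867683/10117169 ≈ -1.9638)
y - G(B(27, -8)) = -19867683/10117169 - 1*(-143) = -19867683/10117169 + 143 = 1426887484/10117169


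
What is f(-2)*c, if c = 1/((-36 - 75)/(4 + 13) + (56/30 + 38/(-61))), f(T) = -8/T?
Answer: -62220/82219 ≈ -0.75676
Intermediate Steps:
c = -15555/82219 (c = 1/(-111/17 + (56*(1/30) + 38*(-1/61))) = 1/(-111*1/17 + (28/15 - 38/61)) = 1/(-111/17 + 1138/915) = 1/(-82219/15555) = -15555/82219 ≈ -0.18919)
f(-2)*c = -8/(-2)*(-15555/82219) = -8*(-½)*(-15555/82219) = 4*(-15555/82219) = -62220/82219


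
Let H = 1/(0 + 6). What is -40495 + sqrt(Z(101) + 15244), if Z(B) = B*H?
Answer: -40495 + sqrt(549390)/6 ≈ -40371.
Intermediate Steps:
H = 1/6 ≈ 0.16667
Z(B) = B/6 (Z(B) = B*(1/6) = B/6)
-40495 + sqrt(Z(101) + 15244) = -40495 + sqrt((1/6)*101 + 15244) = -40495 + sqrt(101/6 + 15244) = -40495 + sqrt(91565/6) = -40495 + sqrt(549390)/6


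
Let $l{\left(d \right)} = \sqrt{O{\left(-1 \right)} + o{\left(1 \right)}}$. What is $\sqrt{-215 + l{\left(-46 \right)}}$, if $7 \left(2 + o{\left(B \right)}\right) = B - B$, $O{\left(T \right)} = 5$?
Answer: $\sqrt{-215 + \sqrt{3}} \approx 14.604 i$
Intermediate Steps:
$o{\left(B \right)} = -2$ ($o{\left(B \right)} = -2 + \frac{B - B}{7} = -2 + \frac{1}{7} \cdot 0 = -2 + 0 = -2$)
$l{\left(d \right)} = \sqrt{3}$ ($l{\left(d \right)} = \sqrt{5 - 2} = \sqrt{3}$)
$\sqrt{-215 + l{\left(-46 \right)}} = \sqrt{-215 + \sqrt{3}}$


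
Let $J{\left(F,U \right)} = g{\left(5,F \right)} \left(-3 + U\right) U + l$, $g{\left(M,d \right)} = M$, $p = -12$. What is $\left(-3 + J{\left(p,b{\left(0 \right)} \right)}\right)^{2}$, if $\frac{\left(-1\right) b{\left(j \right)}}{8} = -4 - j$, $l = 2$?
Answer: $21520321$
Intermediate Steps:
$b{\left(j \right)} = 32 + 8 j$ ($b{\left(j \right)} = - 8 \left(-4 - j\right) = 32 + 8 j$)
$J{\left(F,U \right)} = 2 + U \left(-15 + 5 U\right)$ ($J{\left(F,U \right)} = 5 \left(-3 + U\right) U + 2 = \left(-15 + 5 U\right) U + 2 = U \left(-15 + 5 U\right) + 2 = 2 + U \left(-15 + 5 U\right)$)
$\left(-3 + J{\left(p,b{\left(0 \right)} \right)}\right)^{2} = \left(-3 + \left(2 - 15 \left(32 + 8 \cdot 0\right) + 5 \left(32 + 8 \cdot 0\right)^{2}\right)\right)^{2} = \left(-3 + \left(2 - 15 \left(32 + 0\right) + 5 \left(32 + 0\right)^{2}\right)\right)^{2} = \left(-3 + \left(2 - 480 + 5 \cdot 32^{2}\right)\right)^{2} = \left(-3 + \left(2 - 480 + 5 \cdot 1024\right)\right)^{2} = \left(-3 + \left(2 - 480 + 5120\right)\right)^{2} = \left(-3 + 4642\right)^{2} = 4639^{2} = 21520321$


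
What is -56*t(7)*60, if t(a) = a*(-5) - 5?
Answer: 134400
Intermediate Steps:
t(a) = -5 - 5*a (t(a) = -5*a - 5 = -5 - 5*a)
-56*t(7)*60 = -56*(-5 - 5*7)*60 = -56*(-5 - 35)*60 = -56*(-40)*60 = 2240*60 = 134400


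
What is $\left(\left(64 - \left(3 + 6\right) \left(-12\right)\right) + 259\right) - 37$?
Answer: $394$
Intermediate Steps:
$\left(\left(64 - \left(3 + 6\right) \left(-12\right)\right) + 259\right) - 37 = \left(\left(64 - 9 \left(-12\right)\right) + 259\right) - 37 = \left(\left(64 - -108\right) + 259\right) - 37 = \left(\left(64 + 108\right) + 259\right) - 37 = \left(172 + 259\right) - 37 = 431 - 37 = 394$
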